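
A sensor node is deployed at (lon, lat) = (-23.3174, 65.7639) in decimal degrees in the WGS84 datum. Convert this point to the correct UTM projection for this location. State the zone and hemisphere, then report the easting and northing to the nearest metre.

Longitude -23.3174° lies in the 6° band [-24°, -18°), giving zone 27; latitude is north of the equator, so 27N.
Zone 27 central meridian λ₀ = 6×27 − 183 = -21°; Δλ = -2.3174°.
Transverse Mercator on WGS84 with k₀ = 0.9996 gives E = 393868.888 m, N = 7295551.565 m.

Zone 27N: E 393869 m, N 7295552 m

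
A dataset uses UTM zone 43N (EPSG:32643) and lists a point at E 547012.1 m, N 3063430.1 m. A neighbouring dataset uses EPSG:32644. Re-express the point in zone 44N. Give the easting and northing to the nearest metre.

E -45062 m, N 3075574 m

UTM 43N → geographic: φ = 27.69430019°, λ = 75.47679977°.
UTM 44N (λ₀ = 81°) forward: E = -45062.392 m, N = 3075573.574 m.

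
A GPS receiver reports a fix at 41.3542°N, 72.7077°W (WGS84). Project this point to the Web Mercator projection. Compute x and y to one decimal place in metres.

Web Mercator is spherical with R = a = 6378137 m.
x = R·λ = 6378137 × -1.268988757 = -8093784.141 m.
y = R·ln tan(π/4 + φ/2) = 6378137 × 0.794076280 = 5064727.301 m.

x -8093784.1 m, y 5064727.3 m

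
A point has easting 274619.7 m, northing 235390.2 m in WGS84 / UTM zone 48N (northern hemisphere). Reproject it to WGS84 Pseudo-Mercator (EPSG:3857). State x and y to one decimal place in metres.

x 11462968.7 m, y 236975.7 m

Unproject from UTM 48N (λ₀ = 105°) → φ = 2.12829961°, λ = 102.97359960°.
Web Mercator (R = 6378137 m): x = 11462968.672 m, y = 236975.732 m.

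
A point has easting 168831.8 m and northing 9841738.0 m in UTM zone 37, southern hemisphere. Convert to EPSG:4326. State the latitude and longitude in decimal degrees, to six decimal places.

lat -1.429900°, lon 36.024300°

Zone 37S: λ₀ = 39°, k₀ = 0.9996, false easting 500000 m, false northing 10000000 m.
Meridian distance M = (N − FN)/k₀ = -158325.3 m.
Inverse transverse Mercator on WGS84 gives φ = -1.42990013°, λ = 36.02430015°.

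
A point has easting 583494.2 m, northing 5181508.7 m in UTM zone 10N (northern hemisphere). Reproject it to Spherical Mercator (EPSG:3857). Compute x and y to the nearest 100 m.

x -13570500 m, y 5906500 m

Unproject from UTM 10N (λ₀ = -123°) → φ = 46.78189965°, λ = -121.90620063°.
Web Mercator (R = 6378137 m): x = -13570536.179 m, y = 5906546.920 m.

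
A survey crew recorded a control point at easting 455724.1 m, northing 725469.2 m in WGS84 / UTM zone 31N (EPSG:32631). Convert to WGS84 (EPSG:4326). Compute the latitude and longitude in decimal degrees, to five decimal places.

lat 6.56310°, lon 2.59950°

Zone 31N: λ₀ = 3°, k₀ = 0.9996, false easting 500000 m.
Meridian distance M = (N − FN)/k₀ = 725759.5 m.
Inverse transverse Mercator on WGS84 gives φ = 6.56309990°, λ = 2.59949959°.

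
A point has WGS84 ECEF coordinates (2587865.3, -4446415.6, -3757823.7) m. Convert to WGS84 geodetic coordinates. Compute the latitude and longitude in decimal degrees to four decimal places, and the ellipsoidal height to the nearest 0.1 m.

λ = atan2(Y, X) = -59.80009988°; p = √(X²+Y²) = 5144672.8 m.
Bowring's method on WGS84 (a = 6378137 m, b = 6356752.314 m) gives φ = -36.32900027°, h = 269.028 m.

lat -36.3290°, lon -59.8001°, h 269.0 m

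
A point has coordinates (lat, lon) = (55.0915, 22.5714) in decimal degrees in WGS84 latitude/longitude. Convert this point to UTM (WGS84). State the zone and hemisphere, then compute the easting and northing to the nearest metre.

Zone 34N: E 600287 m, N 6106101 m

Longitude 22.5714° lies in the 6° band [18°, 24°), giving zone 34; latitude is north of the equator, so 34N.
Zone 34 central meridian λ₀ = 6×34 − 183 = 21°; Δλ = +1.5714°.
Transverse Mercator on WGS84 with k₀ = 0.9996 gives E = 600286.940 m, N = 6106101.433 m.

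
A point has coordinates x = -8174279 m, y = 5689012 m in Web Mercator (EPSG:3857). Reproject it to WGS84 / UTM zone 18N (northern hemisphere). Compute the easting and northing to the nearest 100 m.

Web Mercator inverse (R = 6378137 m) → φ = 45.42709919°, λ = -73.43079762°.
UTM 18N forward: E = 622754.665 m, N = 5031595.103 m.

E 622800 m, N 5031600 m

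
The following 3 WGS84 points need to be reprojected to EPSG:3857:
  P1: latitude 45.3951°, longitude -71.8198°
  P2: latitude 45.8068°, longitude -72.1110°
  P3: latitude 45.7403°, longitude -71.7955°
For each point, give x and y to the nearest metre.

P1: x -7994944 m, y 5683938 m; P2: x -8027360 m, y 5749443 m; P3: x -7992239 m, y 5738829 m

Web Mercator: x = R·λ, y = R·ln tan(π/4+φ/2), R = 6378137 m.
P1 (45.3951°, -71.8198°) → (-7994943.565, 5683937.844) m.
P2 (45.8068°, -72.1110°) → (-8027359.801, 5749442.654) m.
P3 (45.7403°, -71.7955°) → (-7992238.501, 5738829.335) m.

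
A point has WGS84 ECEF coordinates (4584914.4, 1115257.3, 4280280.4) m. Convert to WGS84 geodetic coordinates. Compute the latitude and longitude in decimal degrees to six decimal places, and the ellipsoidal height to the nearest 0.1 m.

λ = atan2(Y, X) = 13.67139977°; p = √(X²+Y²) = 4718605.6 m.
Bowring's method on WGS84 (a = 6378137 m, b = 6356752.314 m) gives φ = 42.40290042°, h = 2260.180 m.

lat 42.402900°, lon 13.671400°, h 2260.2 m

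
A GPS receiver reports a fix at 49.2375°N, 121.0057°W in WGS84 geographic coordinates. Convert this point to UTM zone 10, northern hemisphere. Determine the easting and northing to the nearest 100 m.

E 645200 m, N 5455800 m

Zone 10 central meridian λ₀ = 6×10 − 183 = -123°; Δλ = +1.9943°.
Transverse Mercator on WGS84 with k₀ = 0.9996 gives E = 645169.031 m, N = 5455772.030 m.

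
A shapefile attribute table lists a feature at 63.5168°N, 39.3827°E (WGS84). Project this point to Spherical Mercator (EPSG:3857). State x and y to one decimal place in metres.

x 4384062.1 m, y 9228108.2 m

Web Mercator is spherical with R = a = 6378137 m.
x = R·λ = 6378137 × 0.687357783 = 4384062.110 m.
y = R·ln tan(π/4 + φ/2) = 6378137 × 1.446834434 = 9228108.234 m.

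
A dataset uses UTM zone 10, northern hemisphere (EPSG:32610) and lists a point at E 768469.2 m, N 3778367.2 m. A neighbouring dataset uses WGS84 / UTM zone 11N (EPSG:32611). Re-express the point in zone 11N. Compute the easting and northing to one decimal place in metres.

UTM 10N → geographic: φ = 34.11170014°, λ = -120.08950019°.
UTM 11N (λ₀ = -117°) forward: E = 215013.709 m, N = 3778852.654 m.

E 215013.7 m, N 3778852.7 m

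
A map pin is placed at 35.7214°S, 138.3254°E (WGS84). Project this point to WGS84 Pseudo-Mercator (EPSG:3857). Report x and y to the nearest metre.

x 15398313 m, y -4262354 m

Web Mercator is spherical with R = a = 6378137 m.
x = R·λ = 6378137 × 2.414233669 = 15398313.092 m.
y = R·ln tan(π/4 + φ/2) = 6378137 × -0.668275681 = -4262353.847 m.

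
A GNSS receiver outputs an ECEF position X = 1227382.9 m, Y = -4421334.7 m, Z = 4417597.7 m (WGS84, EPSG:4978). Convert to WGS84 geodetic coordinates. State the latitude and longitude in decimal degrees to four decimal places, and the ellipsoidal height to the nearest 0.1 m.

lat 44.1049°, lon -74.4851°, h 1622.2 m

λ = atan2(Y, X) = -74.48510041°; p = √(X²+Y²) = 4588536.7 m.
Bowring's method on WGS84 (a = 6378137 m, b = 6356752.314 m) gives φ = 44.10490029°, h = 1622.206 m.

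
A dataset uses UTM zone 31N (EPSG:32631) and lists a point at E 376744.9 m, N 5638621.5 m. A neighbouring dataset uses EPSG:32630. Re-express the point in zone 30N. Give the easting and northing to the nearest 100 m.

E 798700 m, N 5645800 m

UTM 31N → geographic: φ = 50.88610003°, λ = 1.24769978°.
UTM 30N (λ₀ = -3°) forward: E = 798732.760 m, N = 5645757.846 m.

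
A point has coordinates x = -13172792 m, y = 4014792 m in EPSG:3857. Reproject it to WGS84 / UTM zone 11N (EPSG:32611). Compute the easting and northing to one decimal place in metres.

Web Mercator inverse (R = 6378137 m) → φ = 33.89559809°, λ = -118.33320388°.
UTM 11N forward: E = 376726.854 m, N = 3751380.117 m.

E 376726.9 m, N 3751380.1 m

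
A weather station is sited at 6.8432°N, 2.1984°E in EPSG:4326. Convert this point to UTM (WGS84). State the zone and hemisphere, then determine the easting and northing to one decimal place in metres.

Zone 31N: E 411430.4 m, N 756489.1 m

Longitude 2.1984° lies in the 6° band [0°, 6°), giving zone 31; latitude is north of the equator, so 31N.
Zone 31 central meridian λ₀ = 6×31 − 183 = 3°; Δλ = -0.8016°.
Transverse Mercator on WGS84 with k₀ = 0.9996 gives E = 411430.405 m, N = 756489.054 m.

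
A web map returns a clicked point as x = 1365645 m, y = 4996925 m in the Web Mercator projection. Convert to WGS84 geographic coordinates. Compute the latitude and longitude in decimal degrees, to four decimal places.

lat 40.8954°, lon 12.2678°

R = 6378137 m. λ = x/R = 12.26779776°.
φ = 2·arctan(exp(y/R)) − 90° = 2·arctan(2.18900) − 90° = 40.89539723°.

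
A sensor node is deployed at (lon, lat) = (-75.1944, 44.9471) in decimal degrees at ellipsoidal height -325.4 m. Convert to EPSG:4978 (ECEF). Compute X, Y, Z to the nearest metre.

X 1155429 m, Y -4371394 m, Z 4482960 m

WGS84: a = 6378137 m, e² = 0.006694380; N(φ) = a/√(1−e²sin²φ) = 6388818.480 m.
X = (N+h)·cosφ·cosλ = 1155429.244 m; Y = (N+h)·cosφ·sinλ = -4371394.149 m; Z = (N(1−e²)+h)·sinφ = 4482959.640 m.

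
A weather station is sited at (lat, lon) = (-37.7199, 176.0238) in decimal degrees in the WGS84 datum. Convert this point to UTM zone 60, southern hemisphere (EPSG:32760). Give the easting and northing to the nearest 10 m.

Zone 60 central meridian λ₀ = 6×60 − 183 = 177°; Δλ = -0.9762°.
Transverse Mercator on WGS84 with k₀ = 0.9996 gives E = 413966.228 m, N = 5824813.491 m.

E 413970 m, N 5824810 m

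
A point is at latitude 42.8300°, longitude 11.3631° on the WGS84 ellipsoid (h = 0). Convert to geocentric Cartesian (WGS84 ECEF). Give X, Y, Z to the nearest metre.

WGS84: a = 6378137 m, e² = 0.006694380; N(φ) = a/√(1−e²sin²φ) = 6388026.587 m.
X = (N+h)·cosφ·cosλ = 4592982.227 m; Y = (N+h)·cosφ·sinλ = 923029.802 m; Z = (N(1−e²)+h)·sinφ = 4313670.704 m.

X 4592982 m, Y 923030 m, Z 4313671 m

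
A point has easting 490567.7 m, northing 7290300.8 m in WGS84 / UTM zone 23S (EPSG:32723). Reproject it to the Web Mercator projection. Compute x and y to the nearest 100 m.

Unproject from UTM 23S (λ₀ = -45°) → φ = -24.50099991°, λ = -45.09310016°.
Web Mercator (R = 6378137 m): x = -5019740.948 m, y = -2814577.057 m.

x -5019700 m, y -2814600 m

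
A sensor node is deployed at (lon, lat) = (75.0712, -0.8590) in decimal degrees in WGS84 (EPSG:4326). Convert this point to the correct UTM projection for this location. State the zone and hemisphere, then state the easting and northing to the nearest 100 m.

Zone 43S: E 507900 m, N 9905100 m

Longitude 75.0712° lies in the 6° band [72°, 78°), giving zone 43; latitude is south of the equator, so 43S.
Zone 43 central meridian λ₀ = 6×43 − 183 = 75°; Δλ = +0.0712°.
Transverse Mercator on WGS84 with k₀ = 0.9996 gives E = 507921.895 m, N = 9905054.545 m.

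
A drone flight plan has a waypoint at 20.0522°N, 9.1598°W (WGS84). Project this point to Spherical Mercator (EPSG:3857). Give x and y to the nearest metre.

Web Mercator is spherical with R = a = 6378137 m.
x = R·λ = 6378137 × -0.159868669 = -1019664.272 m.
y = R·ln tan(π/4 + φ/2) = 6378137 × 0.357348197 = 2279215.760 m.

x -1019664 m, y 2279216 m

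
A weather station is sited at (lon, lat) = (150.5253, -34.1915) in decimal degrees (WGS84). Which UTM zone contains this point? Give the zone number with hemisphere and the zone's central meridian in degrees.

UTM zone = ⌊(λ + 180)/6⌋ + 1; 150.5253° ∈ [150°, 156°) → zone 56.
Hemisphere: S (φ < 0).
Central meridian λ₀ = 6×56 − 183 = 153°.

Zone 56S, central meridian 153°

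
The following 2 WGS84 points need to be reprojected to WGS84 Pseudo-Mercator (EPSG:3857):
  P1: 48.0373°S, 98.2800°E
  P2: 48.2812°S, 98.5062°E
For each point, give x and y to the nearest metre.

P1: x 10940480 m, y -6113062 m; P2: x 10965660 m, y -6153765 m

Web Mercator: x = R·λ, y = R·ln tan(π/4+φ/2), R = 6378137 m.
P1 (-48.0373°, 98.2800°) → (10940479.555, -6113062.471) m.
P2 (-48.2812°, 98.5062°) → (10965660.024, -6153764.647) m.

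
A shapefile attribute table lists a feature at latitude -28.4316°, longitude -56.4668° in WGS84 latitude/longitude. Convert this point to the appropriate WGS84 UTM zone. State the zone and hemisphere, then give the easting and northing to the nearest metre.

Longitude -56.4668° lies in the 6° band [-60°, -54°), giving zone 21; latitude is south of the equator, so 21S.
Zone 21 central meridian λ₀ = 6×21 − 183 = -57°; Δλ = +0.5332°.
Transverse Mercator on WGS84 with k₀ = 0.9996 gives E = 552215.618 m, N = 6854869.901 m.

Zone 21S: E 552216 m, N 6854870 m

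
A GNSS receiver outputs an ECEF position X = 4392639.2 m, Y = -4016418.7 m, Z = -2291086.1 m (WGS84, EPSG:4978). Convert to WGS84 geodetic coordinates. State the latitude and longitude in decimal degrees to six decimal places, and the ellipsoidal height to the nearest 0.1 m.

λ = atan2(Y, X) = -42.43830024°; p = √(X²+Y²) = 5952049.9 m.
Bowring's method on WGS84 (a = 6378137 m, b = 6356752.314 m) gives φ = -21.18220034°, h = 2406.592 m.

lat -21.182200°, lon -42.438300°, h 2406.6 m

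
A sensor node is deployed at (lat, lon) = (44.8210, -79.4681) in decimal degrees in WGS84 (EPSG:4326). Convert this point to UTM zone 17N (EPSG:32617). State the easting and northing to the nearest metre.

Zone 17 central meridian λ₀ = 6×17 − 183 = -81°; Δλ = +1.5319°.
Transverse Mercator on WGS84 with k₀ = 0.9996 gives E = 621112.605 m, N = 4964207.496 m.

E 621113 m, N 4964207 m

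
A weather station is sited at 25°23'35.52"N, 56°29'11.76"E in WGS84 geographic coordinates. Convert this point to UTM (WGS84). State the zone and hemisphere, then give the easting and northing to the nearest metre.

Zone 40N: E 448359 m, N 2808587 m

Longitude 56.4866° lies in the 6° band [54°, 60°), giving zone 40; latitude is north of the equator, so 40N.
Zone 40 central meridian λ₀ = 6×40 − 183 = 57°; Δλ = -0.5134°.
Transverse Mercator on WGS84 with k₀ = 0.9996 gives E = 448358.606 m, N = 2808586.597 m.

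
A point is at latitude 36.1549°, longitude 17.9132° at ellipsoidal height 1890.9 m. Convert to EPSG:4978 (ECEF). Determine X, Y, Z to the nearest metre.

X 4907391 m, Y 1586293 m, Z 3743199 m

WGS84: a = 6378137 m, e² = 0.006694380; N(φ) = a/√(1−e²sin²φ) = 6385580.793 m.
X = (N+h)·cosφ·cosλ = 4907391.492 m; Y = (N+h)·cosφ·sinλ = 1586292.885 m; Z = (N(1−e²)+h)·sinφ = 3743198.777 m.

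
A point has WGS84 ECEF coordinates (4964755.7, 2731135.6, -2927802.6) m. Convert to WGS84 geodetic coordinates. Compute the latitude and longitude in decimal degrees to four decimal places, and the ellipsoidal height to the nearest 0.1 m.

λ = atan2(Y, X) = 28.81540057°; p = √(X²+Y²) = 5666383.4 m.
Bowring's method on WGS84 (a = 6378137 m, b = 6356752.314 m) gives φ = -27.48240032°, h = 4468.999 m.

lat -27.4824°, lon 28.8154°, h 4469.0 m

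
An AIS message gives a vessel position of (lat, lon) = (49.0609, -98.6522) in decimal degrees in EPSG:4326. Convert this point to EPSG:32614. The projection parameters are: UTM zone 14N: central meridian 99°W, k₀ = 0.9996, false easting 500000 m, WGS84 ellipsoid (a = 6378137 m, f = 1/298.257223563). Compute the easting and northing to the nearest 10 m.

Zone 14 central meridian λ₀ = 6×14 − 183 = -99°; Δλ = +0.3478°.
Transverse Mercator on WGS84 with k₀ = 0.9996 gives E = 525407.919 m, N = 5434284.036 m.

E 525410 m, N 5434280 m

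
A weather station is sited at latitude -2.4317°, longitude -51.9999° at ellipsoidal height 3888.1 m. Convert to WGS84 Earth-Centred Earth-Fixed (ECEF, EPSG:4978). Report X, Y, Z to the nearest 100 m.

X 3925700 m, Y -5024600 m, Z -269000 m

WGS84: a = 6378137 m, e² = 0.006694380; N(φ) = a/√(1−e²sin²φ) = 6378175.432 m.
X = (N+h)·cosφ·cosλ = 3925661.217 m; Y = (N+h)·cosφ·sinλ = -5024599.150 m; Z = (N(1−e²)+h)·sinφ = -268969.338 m.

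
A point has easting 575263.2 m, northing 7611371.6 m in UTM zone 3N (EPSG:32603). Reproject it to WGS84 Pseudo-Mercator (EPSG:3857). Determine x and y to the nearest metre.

Unproject from UTM 3N (λ₀ = -165°) → φ = 68.60429975°, λ = -163.15109926°.
Web Mercator (R = 6378137 m): x = -18161897.292 m, y = 10628962.224 m.

x -18161897 m, y 10628962 m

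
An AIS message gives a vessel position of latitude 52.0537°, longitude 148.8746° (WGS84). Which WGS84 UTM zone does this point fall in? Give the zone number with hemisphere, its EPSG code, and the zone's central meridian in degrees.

Zone 55N (EPSG:32655), central meridian 147°

UTM zone = ⌊(λ + 180)/6⌋ + 1; 148.8746° ∈ [144°, 150°) → zone 55.
Hemisphere: N (φ ≥ 0).
Central meridian λ₀ = 6×55 − 183 = 147°.
EPSG code: 32655.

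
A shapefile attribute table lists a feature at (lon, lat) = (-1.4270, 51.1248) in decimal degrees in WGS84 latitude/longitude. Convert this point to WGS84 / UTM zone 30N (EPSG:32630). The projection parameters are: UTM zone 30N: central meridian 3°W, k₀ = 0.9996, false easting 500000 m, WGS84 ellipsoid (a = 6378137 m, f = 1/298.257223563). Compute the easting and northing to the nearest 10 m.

Zone 30 central meridian λ₀ = 6×30 − 183 = -3°; Δλ = +1.5730°.
Transverse Mercator on WGS84 with k₀ = 0.9996 gives E = 610077.490 m, N = 5664879.765 m.

E 610080 m, N 5664880 m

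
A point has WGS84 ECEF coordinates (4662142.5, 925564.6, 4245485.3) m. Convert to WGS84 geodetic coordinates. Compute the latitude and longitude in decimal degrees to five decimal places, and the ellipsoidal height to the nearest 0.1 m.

λ = atan2(Y, X) = 11.22879950°; p = √(X²+Y²) = 4753129.8 m.
Bowring's method on WGS84 (a = 6378137 m, b = 6356752.314 m) gives φ = 41.96230005°, h = 4478.129 m.

lat 41.96230°, lon 11.22880°, h 4478.1 m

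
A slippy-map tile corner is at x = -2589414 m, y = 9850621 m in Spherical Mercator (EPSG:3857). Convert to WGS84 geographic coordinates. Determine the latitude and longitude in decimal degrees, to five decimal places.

R = 6378137 m. λ = x/R = -23.26110173°.
φ = 2·arctan(exp(y/R)) − 90° = 2·arctan(4.68533) − 90° = 65.90399993°.

lat 65.90400°, lon -23.26110°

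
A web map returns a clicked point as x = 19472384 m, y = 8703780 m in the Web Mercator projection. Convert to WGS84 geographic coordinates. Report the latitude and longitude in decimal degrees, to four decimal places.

lat 61.3377°, lon 174.9234°

R = 6378137 m. λ = x/R = 174.92340165°.
φ = 2·arctan(exp(y/R)) − 90° = 2·arctan(3.91426) − 90° = 61.33770093°.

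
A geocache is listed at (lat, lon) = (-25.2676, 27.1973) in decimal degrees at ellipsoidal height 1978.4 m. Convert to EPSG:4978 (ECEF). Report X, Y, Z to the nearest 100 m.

X 5134900 m, Y 2638700 m, Z -2706800 m

WGS84: a = 6378137 m, e² = 0.006694380; N(φ) = a/√(1−e²sin²φ) = 6382030.277 m.
X = (N+h)·cosφ·cosλ = 5134914.262 m; Y = (N+h)·cosφ·sinλ = 2638681.589 m; Z = (N(1−e²)+h)·sinφ = -2706755.590 m.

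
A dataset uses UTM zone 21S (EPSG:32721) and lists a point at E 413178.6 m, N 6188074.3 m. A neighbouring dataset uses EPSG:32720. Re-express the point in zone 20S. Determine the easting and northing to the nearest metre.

UTM 21S → geographic: φ = -34.44519996°, λ = -57.94509988°.
UTM 20S (λ₀ = -63°) forward: E = 964578.151 m, N = 6176869.842 m.

E 964578 m, N 6176870 m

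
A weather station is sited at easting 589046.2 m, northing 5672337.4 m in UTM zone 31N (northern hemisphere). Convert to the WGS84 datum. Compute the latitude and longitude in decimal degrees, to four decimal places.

Zone 31N: λ₀ = 3°, k₀ = 0.9996, false easting 500000 m.
Meridian distance M = (N − FN)/k₀ = 5674607.2 m.
Inverse transverse Mercator on WGS84 gives φ = 51.19550016°, λ = 4.27439933°.

lat 51.1955°, lon 4.2744°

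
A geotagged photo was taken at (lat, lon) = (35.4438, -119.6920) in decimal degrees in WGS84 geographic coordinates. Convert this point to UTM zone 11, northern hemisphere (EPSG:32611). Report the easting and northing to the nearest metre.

Zone 11 central meridian λ₀ = 6×11 − 183 = -117°; Δλ = -2.6920°.
Transverse Mercator on WGS84 with k₀ = 0.9996 gives E = 255654.555 m, N = 3925590.805 m.

E 255655 m, N 3925591 m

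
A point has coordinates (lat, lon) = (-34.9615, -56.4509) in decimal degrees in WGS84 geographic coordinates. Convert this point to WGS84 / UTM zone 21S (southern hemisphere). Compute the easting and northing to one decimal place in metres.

Zone 21 central meridian λ₀ = 6×21 − 183 = -57°; Δλ = +0.5491°.
Transverse Mercator on WGS84 with k₀ = 0.9996 gives E = 550130.007 m, N = 6131088.775 m.

E 550130.0 m, N 6131088.8 m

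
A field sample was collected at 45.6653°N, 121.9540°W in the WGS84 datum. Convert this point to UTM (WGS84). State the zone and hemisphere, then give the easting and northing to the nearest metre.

Zone 10N: E 581481 m, N 5057393 m

Longitude -121.9540° lies in the 6° band [-126°, -120°), giving zone 10; latitude is north of the equator, so 10N.
Zone 10 central meridian λ₀ = 6×10 − 183 = -123°; Δλ = +1.0460°.
Transverse Mercator on WGS84 with k₀ = 0.9996 gives E = 581481.067 m, N = 5057393.143 m.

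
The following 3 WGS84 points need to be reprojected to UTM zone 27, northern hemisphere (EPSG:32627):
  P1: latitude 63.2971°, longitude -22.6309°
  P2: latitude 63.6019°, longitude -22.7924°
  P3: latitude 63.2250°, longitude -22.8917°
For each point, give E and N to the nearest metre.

UTM zone 27N: λ₀ = -21°, k₀ = 0.9996.
P1 (63.2971°, -22.6309°) → (418237.989, 7019731.580) m.
P2 (63.6019°, -22.7924°) → (411093.434, 7053899.793) m.
P3 (63.2250°, -22.8917°) → (404929.041, 7012059.815) m.

P1: E 418238 m, N 7019732 m; P2: E 411093 m, N 7053900 m; P3: E 404929 m, N 7012060 m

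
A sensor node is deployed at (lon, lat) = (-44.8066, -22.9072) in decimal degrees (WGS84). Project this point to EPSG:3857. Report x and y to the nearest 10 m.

Web Mercator is spherical with R = a = 6378137 m.
x = R·λ = 6378137 × -0.782022697 = -4987847.896 m.
y = R·ln tan(π/4 + φ/2) = 6378137 × -0.410903670 = -2620799.899 m.

x -4987850 m, y -2620800 m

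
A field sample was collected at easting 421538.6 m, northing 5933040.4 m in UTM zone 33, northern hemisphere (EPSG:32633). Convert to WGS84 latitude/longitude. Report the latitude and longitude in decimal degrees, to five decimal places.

Zone 33N: λ₀ = 15°, k₀ = 0.9996, false easting 500000 m.
Meridian distance M = (N − FN)/k₀ = 5935414.6 m.
Inverse transverse Mercator on WGS84 gives φ = 53.54040023°, λ = 13.81599962°.

lat 53.54040°, lon 13.81600°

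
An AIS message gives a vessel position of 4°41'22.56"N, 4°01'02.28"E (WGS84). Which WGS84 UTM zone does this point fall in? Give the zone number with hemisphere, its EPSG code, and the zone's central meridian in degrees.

UTM zone = ⌊(λ + 180)/6⌋ + 1; 4.0173° ∈ [0°, 6°) → zone 31.
Hemisphere: N (φ ≥ 0).
Central meridian λ₀ = 6×31 − 183 = 3°.
EPSG code: 32631.

Zone 31N (EPSG:32631), central meridian 3°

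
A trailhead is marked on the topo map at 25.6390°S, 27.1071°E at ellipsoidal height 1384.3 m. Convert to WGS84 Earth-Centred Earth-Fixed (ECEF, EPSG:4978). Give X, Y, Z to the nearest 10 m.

X 5122840 m, Y 2622290 m, Z -2743660 m

WGS84: a = 6378137 m, e² = 0.006694380; N(φ) = a/√(1−e²sin²φ) = 6382137.880 m.
X = (N+h)·cosφ·cosλ = 5122840.107 m; Y = (N+h)·cosφ·sinλ = 2622290.825 m; Z = (N(1−e²)+h)·sinφ = -2743660.046 m.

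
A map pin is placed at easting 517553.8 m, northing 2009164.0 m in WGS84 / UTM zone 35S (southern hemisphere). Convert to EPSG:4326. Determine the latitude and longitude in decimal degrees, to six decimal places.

Zone 35S: λ₀ = 27°, k₀ = 0.9996, false easting 500000 m, false northing 10000000 m.
Meridian distance M = (N − FN)/k₀ = -7994033.6 m.
Inverse transverse Mercator on WGS84 gives φ = -72.01639993°, λ = 27.50940081°.

lat -72.016400°, lon 27.509401°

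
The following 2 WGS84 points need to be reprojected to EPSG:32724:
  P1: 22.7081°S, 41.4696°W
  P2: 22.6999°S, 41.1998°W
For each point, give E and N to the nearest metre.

P1: E 246315 m, N 7486681 m; P2: E 274027 m, N 7488026 m

UTM zone 24S: λ₀ = -39°, k₀ = 0.9996.
P1 (-22.7081°, -41.4696°) → (246315.174, 7486681.439) m.
P2 (-22.6999°, -41.1998°) → (274026.603, 7488025.983) m.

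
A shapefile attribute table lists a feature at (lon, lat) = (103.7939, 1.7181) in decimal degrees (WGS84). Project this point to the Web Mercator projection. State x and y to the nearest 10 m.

Web Mercator is spherical with R = a = 6378137 m.
x = R·λ = 6378137 × 1.811545298 = 11554284.095 m.
y = R·ln tan(π/4 + φ/2) = 6378137 × 0.029990997 = 191286.686 m.

x 11554280 m, y 191290 m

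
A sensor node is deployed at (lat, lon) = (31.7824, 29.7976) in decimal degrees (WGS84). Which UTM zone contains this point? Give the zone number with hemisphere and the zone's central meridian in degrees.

UTM zone = ⌊(λ + 180)/6⌋ + 1; 29.7976° ∈ [24°, 30°) → zone 35.
Hemisphere: N (φ ≥ 0).
Central meridian λ₀ = 6×35 − 183 = 27°.

Zone 35N, central meridian 27°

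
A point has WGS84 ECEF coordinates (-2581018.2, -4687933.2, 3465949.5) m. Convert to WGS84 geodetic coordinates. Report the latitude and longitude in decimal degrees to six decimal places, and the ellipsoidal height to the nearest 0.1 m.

λ = atan2(Y, X) = -118.83570034°; p = √(X²+Y²) = 5351483.2 m.
Bowring's method on WGS84 (a = 6378137 m, b = 6356752.314 m) gives φ = 33.10529967°, h = 4032.487 m.

lat 33.105300°, lon -118.835700°, h 4032.5 m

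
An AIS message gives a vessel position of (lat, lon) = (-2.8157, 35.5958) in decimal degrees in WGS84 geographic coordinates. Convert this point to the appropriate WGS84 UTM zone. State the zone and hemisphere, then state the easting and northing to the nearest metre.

Zone 36S: E 788600 m, N 9688457 m

Longitude 35.5958° lies in the 6° band [30°, 36°), giving zone 36; latitude is south of the equator, so 36S.
Zone 36 central meridian λ₀ = 6×36 − 183 = 33°; Δλ = +2.5958°.
Transverse Mercator on WGS84 with k₀ = 0.9996 gives E = 788600.089 m, N = 9688456.720 m.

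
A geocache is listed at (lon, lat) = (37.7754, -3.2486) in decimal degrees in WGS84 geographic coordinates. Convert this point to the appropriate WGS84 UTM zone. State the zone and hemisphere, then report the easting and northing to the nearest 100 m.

Longitude 37.7754° lies in the 6° band [36°, 42°), giving zone 37; latitude is south of the equator, so 37S.
Zone 37 central meridian λ₀ = 6×37 − 183 = 39°; Δλ = -1.2246°.
Transverse Mercator on WGS84 with k₀ = 0.9996 gives E = 363939.830 m, N = 9640845.824 m.

Zone 37S: E 363900 m, N 9640800 m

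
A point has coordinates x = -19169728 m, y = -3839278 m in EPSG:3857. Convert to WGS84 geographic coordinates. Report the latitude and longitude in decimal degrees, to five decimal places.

lat -32.57690°, lon -172.20460°

R = 6378137 m. λ = x/R = -172.20459655°.
φ = 2·arctan(exp(y/R)) − 90° = 2·arctan(0.54775) − 90° = -32.57689821°.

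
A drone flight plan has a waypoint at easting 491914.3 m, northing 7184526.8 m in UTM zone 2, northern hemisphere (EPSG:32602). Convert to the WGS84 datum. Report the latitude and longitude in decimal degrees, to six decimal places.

Zone 2N: λ₀ = -171°, k₀ = 0.9996, false easting 500000 m.
Meridian distance M = (N − FN)/k₀ = 7187401.8 m.
Inverse transverse Mercator on WGS84 gives φ = 64.78520040°, λ = -171.17010012°.

lat 64.785200°, lon -171.170100°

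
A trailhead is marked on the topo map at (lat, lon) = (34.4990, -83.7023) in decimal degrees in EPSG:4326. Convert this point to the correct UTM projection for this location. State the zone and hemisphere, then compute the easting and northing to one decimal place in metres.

Zone 17N: E 251883.9 m, N 3820801.8 m

Longitude -83.7023° lies in the 6° band [-84°, -78°), giving zone 17; latitude is north of the equator, so 17N.
Zone 17 central meridian λ₀ = 6×17 − 183 = -81°; Δλ = -2.7023°.
Transverse Mercator on WGS84 with k₀ = 0.9996 gives E = 251883.894 m, N = 3820801.827 m.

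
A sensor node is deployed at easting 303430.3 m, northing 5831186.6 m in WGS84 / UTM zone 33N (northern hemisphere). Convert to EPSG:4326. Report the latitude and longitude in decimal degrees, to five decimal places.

lat 52.59510°, lon 12.09770°

Zone 33N: λ₀ = 15°, k₀ = 0.9996, false easting 500000 m.
Meridian distance M = (N − FN)/k₀ = 5833520.0 m.
Inverse transverse Mercator on WGS84 gives φ = 52.59510030°, λ = 12.09769948°.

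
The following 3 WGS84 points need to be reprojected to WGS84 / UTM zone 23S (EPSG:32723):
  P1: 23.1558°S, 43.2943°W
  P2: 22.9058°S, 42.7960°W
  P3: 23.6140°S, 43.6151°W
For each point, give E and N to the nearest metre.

P1: E 674619 m, N 7438211 m; P2: E 726065 m, N 7465215 m; P3: E 641286 m, N 7387824 m

UTM zone 23S: λ₀ = -45°, k₀ = 0.9996.
P1 (-23.1558°, -43.2943°) → (674619.417, 7438210.749) m.
P2 (-22.9058°, -42.7960°) → (726064.844, 7465215.191) m.
P3 (-23.6140°, -43.6151°) → (641286.026, 7387823.887) m.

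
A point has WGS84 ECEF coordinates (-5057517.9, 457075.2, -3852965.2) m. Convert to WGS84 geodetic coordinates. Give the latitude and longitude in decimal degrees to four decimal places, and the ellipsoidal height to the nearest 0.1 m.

lat -37.3743°, lon 174.8359°, h 4083.0 m

λ = atan2(Y, X) = 174.83590018°; p = √(X²+Y²) = 5078130.1 m.
Bowring's method on WGS84 (a = 6378137 m, b = 6356752.314 m) gives φ = -37.37429981°, h = 4082.959 m.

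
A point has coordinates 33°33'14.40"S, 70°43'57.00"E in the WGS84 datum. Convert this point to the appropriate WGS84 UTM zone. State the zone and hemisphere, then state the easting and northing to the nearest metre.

Longitude 70.7325° lies in the 6° band [66°, 72°), giving zone 42; latitude is south of the equator, so 42S.
Zone 42 central meridian λ₀ = 6×42 − 183 = 69°; Δλ = +1.7325°.
Transverse Mercator on WGS84 with k₀ = 0.9996 gives E = 660833.534 m, N = 6285949.563 m.

Zone 42S: E 660834 m, N 6285950 m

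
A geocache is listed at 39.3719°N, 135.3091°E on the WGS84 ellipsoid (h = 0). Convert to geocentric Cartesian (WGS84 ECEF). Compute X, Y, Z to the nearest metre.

WGS84: a = 6378137 m, e² = 0.006694380; N(φ) = a/√(1−e²sin²φ) = 6386745.205 m.
X = (N+h)·cosφ·cosλ = -3509939.135 m; Y = (N+h)·cosφ·sinλ = 3472271.053 m; Z = (N(1−e²)+h)·sinφ = 4024319.255 m.

X -3509939 m, Y 3472271 m, Z 4024319 m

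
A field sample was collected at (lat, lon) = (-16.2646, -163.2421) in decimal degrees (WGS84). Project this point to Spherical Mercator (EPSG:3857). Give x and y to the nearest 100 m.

x -18172000 m, y -1835400 m

Web Mercator is spherical with R = a = 6378137 m.
x = R·λ = 6378137 × -2.849112123 = -18172027.448 m.
y = R·ln tan(π/4 + φ/2) = 6378137 × -0.287761982 = -1835385.345 m.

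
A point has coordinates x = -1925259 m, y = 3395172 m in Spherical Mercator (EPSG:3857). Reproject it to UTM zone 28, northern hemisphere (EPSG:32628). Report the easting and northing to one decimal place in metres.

E 276776.3 m, N 3227148.5 m

Web Mercator inverse (R = 6378137 m) → φ = 29.15329846°, λ = -17.29489586°.
UTM 28N forward: E = 276776.316 m, N = 3227148.477 m.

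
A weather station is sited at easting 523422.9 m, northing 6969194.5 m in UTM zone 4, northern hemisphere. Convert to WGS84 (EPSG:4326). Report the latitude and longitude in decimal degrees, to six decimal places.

lat 62.852100°, lon -158.539900°

Zone 4N: λ₀ = -159°, k₀ = 0.9996, false easting 500000 m.
Meridian distance M = (N − FN)/k₀ = 6971983.3 m.
Inverse transverse Mercator on WGS84 gives φ = 62.85210009°, λ = -158.53990038°.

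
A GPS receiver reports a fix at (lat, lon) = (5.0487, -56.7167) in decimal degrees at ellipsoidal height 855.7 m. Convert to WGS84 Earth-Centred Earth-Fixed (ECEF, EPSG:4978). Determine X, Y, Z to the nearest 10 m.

WGS84: a = 6378137 m, e² = 0.006694380; N(φ) = a/√(1−e²sin²φ) = 6378302.341 m.
X = (N+h)·cosφ·cosλ = 3487167.128 m; Y = (N+h)·cosφ·sinλ = -5312078.077 m; Z = (N(1−e²)+h)·sinφ = 557623.953 m.

X 3487170 m, Y -5312080 m, Z 557620 m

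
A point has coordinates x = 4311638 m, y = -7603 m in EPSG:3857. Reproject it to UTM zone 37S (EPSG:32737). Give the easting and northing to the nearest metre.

Web Mercator inverse (R = 6378137 m) → φ = -0.06829889°, λ = 38.73210315°.
UTM 37S forward: E = 470189.700 m, N = 9992450.837 m.

E 470190 m, N 9992451 m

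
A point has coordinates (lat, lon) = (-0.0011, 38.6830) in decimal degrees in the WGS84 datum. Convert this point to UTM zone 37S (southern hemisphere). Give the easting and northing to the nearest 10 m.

E 464730 m, N 9999880 m

Zone 37 central meridian λ₀ = 6×37 − 183 = 39°; Δλ = -0.3170°.
Transverse Mercator on WGS84 with k₀ = 0.9996 gives E = 464725.656 m, N = 9999878.415 m.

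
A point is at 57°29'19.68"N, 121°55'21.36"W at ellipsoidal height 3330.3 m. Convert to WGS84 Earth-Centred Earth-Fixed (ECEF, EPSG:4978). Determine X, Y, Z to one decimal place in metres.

X -1817922.6 m, Y -2918048.5 m, Z 5358160.7 m

WGS84: a = 6378137 m, e² = 0.006694380; N(φ) = a/√(1−e²sin²φ) = 6393373.261 m.
X = (N+h)·cosφ·cosλ = -1817922.586 m; Y = (N+h)·cosφ·sinλ = -2918048.529 m; Z = (N(1−e²)+h)·sinφ = 5358160.739 m.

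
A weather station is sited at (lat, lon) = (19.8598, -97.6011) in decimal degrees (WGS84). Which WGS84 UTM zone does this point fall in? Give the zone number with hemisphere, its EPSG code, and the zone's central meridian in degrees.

UTM zone = ⌊(λ + 180)/6⌋ + 1; -97.6011° ∈ [-102°, -96°) → zone 14.
Hemisphere: N (φ ≥ 0).
Central meridian λ₀ = 6×14 − 183 = -99°.
EPSG code: 32614.

Zone 14N (EPSG:32614), central meridian -99°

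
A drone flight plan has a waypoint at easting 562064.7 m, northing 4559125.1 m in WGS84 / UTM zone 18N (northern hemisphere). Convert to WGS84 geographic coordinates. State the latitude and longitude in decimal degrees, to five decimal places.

lat 41.18110°, lon -74.26000°

Zone 18N: λ₀ = -75°, k₀ = 0.9996, false easting 500000 m.
Meridian distance M = (N − FN)/k₀ = 4560949.5 m.
Inverse transverse Mercator on WGS84 gives φ = 41.18109995°, λ = -74.26000010°.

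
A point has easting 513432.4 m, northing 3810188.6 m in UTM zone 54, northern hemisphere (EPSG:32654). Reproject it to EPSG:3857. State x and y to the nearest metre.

x 15712323 m, y 4087106 m

Unproject from UTM 54N (λ₀ = 141°) → φ = 34.43309969°, λ = 141.14620052°.
Web Mercator (R = 6378137 m): x = 15712323.169 m, y = 4087106.051 m.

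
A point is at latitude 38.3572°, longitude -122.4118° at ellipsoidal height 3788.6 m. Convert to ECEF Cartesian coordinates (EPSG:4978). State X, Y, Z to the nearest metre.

X -2685842 m, Y -4230283 m, Z 3938963 m

WGS84: a = 6378137 m, e² = 0.006694380; N(φ) = a/√(1−e²sin²φ) = 6386374.312 m.
X = (N+h)·cosφ·cosλ = -2685841.742 m; Y = (N+h)·cosφ·sinλ = -4230283.405 m; Z = (N(1−e²)+h)·sinφ = 3938962.693 m.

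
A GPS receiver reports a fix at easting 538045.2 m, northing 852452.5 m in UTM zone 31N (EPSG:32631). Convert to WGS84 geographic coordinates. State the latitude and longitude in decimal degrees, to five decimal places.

lat 7.71180°, lon 3.34500°

Zone 31N: λ₀ = 3°, k₀ = 0.9996, false easting 500000 m.
Meridian distance M = (N − FN)/k₀ = 852793.6 m.
Inverse transverse Mercator on WGS84 gives φ = 7.71180013°, λ = 3.34500032°.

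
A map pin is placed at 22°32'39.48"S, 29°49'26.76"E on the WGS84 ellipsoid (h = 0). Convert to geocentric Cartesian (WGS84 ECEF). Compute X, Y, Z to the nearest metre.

X 5113066 m, Y 2931137 m, Z -2430188 m

WGS84: a = 6378137 m, e² = 0.006694380; N(φ) = a/√(1−e²sin²φ) = 6381277.464 m.
X = (N+h)·cosφ·cosλ = 5113066.261 m; Y = (N+h)·cosφ·sinλ = 2931137.431 m; Z = (N(1−e²)+h)·sinφ = -2430188.497 m.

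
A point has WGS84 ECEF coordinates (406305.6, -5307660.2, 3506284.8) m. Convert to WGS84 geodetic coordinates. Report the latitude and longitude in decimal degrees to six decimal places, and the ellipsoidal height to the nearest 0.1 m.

lat 33.549100°, lon -85.622500°, h 2552.3 m

λ = atan2(Y, X) = -85.62250004°; p = √(X²+Y²) = 5323189.0 m.
Bowring's method on WGS84 (a = 6378137 m, b = 6356752.314 m) gives φ = 33.54910018°, h = 2552.335 m.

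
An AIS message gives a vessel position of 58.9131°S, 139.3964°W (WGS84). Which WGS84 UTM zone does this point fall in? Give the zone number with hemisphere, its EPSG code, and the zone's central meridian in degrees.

UTM zone = ⌊(λ + 180)/6⌋ + 1; -139.3964° ∈ [-144°, -138°) → zone 7.
Hemisphere: S (φ < 0).
Central meridian λ₀ = 6×7 − 183 = -141°.
EPSG code: 32707.

Zone 7S (EPSG:32707), central meridian -141°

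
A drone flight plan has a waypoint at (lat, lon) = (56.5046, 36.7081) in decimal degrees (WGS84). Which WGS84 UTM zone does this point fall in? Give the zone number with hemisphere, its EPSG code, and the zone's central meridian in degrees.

Zone 37N (EPSG:32637), central meridian 39°

UTM zone = ⌊(λ + 180)/6⌋ + 1; 36.7081° ∈ [36°, 42°) → zone 37.
Hemisphere: N (φ ≥ 0).
Central meridian λ₀ = 6×37 − 183 = 39°.
EPSG code: 32637.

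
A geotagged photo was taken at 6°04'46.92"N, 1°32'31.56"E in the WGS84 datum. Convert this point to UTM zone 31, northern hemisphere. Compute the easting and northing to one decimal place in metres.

Zone 31 central meridian λ₀ = 6×31 − 183 = 3°; Δλ = -1.4579°.
Transverse Mercator on WGS84 with k₀ = 0.9996 gives E = 338661.484 m, N = 672232.226 m.

E 338661.5 m, N 672232.2 m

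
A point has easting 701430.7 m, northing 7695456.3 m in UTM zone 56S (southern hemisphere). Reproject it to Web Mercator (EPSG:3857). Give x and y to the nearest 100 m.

x 17247400 m, y -2371600 m

Unproject from UTM 56S (λ₀ = 153°) → φ = -20.82999970°, λ = 154.93569966°.
Web Mercator (R = 6378137 m): x = 17247363.192 m, y = -2371619.374 m.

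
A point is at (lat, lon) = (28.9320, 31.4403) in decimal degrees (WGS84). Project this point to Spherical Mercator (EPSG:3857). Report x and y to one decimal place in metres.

Web Mercator is spherical with R = a = 6378137 m.
x = R·λ = 6378137 × 0.548736753 = 3499918.186 m.
y = R·ln tan(π/4 + φ/2) = 6378137 × 0.527896156 = 3366994.002 m.

x 3499918.2 m, y 3366994.0 m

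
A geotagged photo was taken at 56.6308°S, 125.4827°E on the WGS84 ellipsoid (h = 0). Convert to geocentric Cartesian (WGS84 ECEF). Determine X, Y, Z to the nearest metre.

X -2041118 m, Y 2863370 m, Z -5303398 m

WGS84: a = 6378137 m, e² = 0.006694380; N(φ) = a/√(1−e²sin²φ) = 6393079.411 m.
X = (N+h)·cosφ·cosλ = -2041117.930 m; Y = (N+h)·cosφ·sinλ = 2863370.185 m; Z = (N(1−e²)+h)·sinφ = -5303397.506 m.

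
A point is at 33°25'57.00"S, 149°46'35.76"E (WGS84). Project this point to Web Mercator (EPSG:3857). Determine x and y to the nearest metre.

Web Mercator is spherical with R = a = 6378137 m.
x = R·λ = 6378137 × 2.614094812 = 16673054.845 m.
y = R·ln tan(π/4 + φ/2) = 6378137 × -0.619750379 = -3952852.822 m.

x 16673055 m, y -3952853 m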